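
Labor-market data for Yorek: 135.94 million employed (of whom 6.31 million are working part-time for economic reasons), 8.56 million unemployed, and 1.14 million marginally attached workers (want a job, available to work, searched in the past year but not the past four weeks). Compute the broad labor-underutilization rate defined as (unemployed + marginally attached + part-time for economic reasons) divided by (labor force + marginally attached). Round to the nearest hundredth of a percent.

Labor force = 135.94 + 8.56 = 144.50 million.
Numerator = 8.56 + 1.14 + 6.31 = 16.01 million.
Denominator = 144.50 + 1.14 = 145.64 million.
Broad rate = 16.01 / 145.64 = 10.99%.

Broad underutilization rate ≈ 10.99%.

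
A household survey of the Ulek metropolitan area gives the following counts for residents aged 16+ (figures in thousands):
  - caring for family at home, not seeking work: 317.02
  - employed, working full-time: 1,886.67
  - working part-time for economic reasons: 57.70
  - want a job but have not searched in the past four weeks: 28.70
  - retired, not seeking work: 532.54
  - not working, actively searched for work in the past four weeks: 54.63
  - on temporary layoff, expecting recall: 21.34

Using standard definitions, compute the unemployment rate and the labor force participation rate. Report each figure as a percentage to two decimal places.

Employed = 1,886.67 + 57.70 = 1,944.37 thousand (anyone who worked, including part-time for economic reasons, counts as employed).
Unemployed = 54.63 + 21.34 = 75.97 thousand (jobless and actively searching, or on temporary layoff).
Labor force = 1,944.37 + 75.97 = 2,020.34 thousand.
Not in labor force = 317.02 + 28.70 + 532.54 = 878.26 thousand (those not working and not actively searching are outside the labor force — including those who want a job but have given up searching).
Civilian working-age population = 2,020.34 + 878.26 = 2,898.60 thousand.
Unemployment rate = 75.97 / 2,020.34 = 3.76%.
Labor force participation rate = 2,020.34 / 2,898.60 = 69.70%.

Unemployment rate ≈ 3.76%; labor force participation rate ≈ 69.70%.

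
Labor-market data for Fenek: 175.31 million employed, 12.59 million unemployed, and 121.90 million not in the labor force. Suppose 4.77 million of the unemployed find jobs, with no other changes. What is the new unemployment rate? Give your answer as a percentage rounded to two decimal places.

Initially, labor force = 175.31 + 12.59 = 187.90 million, so u = 12.59/187.90 = 6.70%.
After the change, unemployed falls and employed rises by 4.77; labor force unchanged → E = 180.08, U = 7.82, labor force = 187.90 million.
New unemployment rate = 7.82 / 187.90 = 4.16%.

New unemployment rate ≈ 4.16%.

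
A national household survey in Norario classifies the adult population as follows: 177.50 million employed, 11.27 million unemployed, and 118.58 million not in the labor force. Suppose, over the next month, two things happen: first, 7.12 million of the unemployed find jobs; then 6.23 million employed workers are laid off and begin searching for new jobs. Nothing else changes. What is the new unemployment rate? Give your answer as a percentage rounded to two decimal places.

Initially, labor force = 177.50 + 11.27 = 188.77 million, so u = 11.27/188.77 = 5.97%.
After the first change, unemployed falls and employed rises by 7.12; labor force unchanged → E = 184.62, U = 4.15, labor force = 188.77 million.
After the second change, employed falls and unemployed rises by 6.23; labor force unchanged → E = 178.39, U = 10.38, labor force = 188.77 million.
New unemployment rate = 10.38 / 188.77 = 5.50%.

New unemployment rate ≈ 5.50%.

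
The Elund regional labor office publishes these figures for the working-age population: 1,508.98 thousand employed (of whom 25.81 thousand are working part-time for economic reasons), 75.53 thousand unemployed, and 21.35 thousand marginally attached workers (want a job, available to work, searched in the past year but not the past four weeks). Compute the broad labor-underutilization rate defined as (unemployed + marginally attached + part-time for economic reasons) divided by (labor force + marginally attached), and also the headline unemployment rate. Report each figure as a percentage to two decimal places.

Broad underutilization rate ≈ 7.64%; headline unemployment rate ≈ 4.77%.

Labor force = 1,508.98 + 75.53 = 1,584.51 thousand.
Numerator = 75.53 + 21.35 + 25.81 = 122.69 thousand.
Denominator = 1,584.51 + 21.35 = 1,605.86 thousand.
Broad rate = 122.69 / 1,605.86 = 7.64%.
Headline unemployment rate = 75.53 / 1,584.51 = 4.77%.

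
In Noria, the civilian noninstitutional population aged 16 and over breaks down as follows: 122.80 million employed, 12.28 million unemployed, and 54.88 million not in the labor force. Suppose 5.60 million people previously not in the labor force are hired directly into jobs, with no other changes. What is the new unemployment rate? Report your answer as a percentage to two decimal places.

Initially, labor force = 122.80 + 12.28 = 135.08 million, so u = 12.28/135.08 = 9.09%.
After the change, employed and labor force both rise by 5.60; unemployed unchanged → E = 128.40, U = 12.28, labor force = 140.68 million.
New unemployment rate = 12.28 / 140.68 = 8.73%.

New unemployment rate ≈ 8.73%.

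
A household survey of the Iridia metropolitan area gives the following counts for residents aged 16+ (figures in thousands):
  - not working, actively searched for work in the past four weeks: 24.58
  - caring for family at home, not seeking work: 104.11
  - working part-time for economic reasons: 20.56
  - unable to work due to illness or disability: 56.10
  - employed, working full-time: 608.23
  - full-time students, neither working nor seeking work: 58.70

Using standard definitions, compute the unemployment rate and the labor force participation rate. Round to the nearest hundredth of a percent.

Unemployment rate ≈ 3.76%; labor force participation rate ≈ 74.90%.

Employed = 20.56 + 608.23 = 628.79 thousand (anyone who worked, including part-time for economic reasons, counts as employed).
Unemployed = 24.58 thousand.
Labor force = 628.79 + 24.58 = 653.37 thousand.
Not in labor force = 104.11 + 56.10 + 58.70 = 218.91 thousand (those not working and not actively searching are outside the labor force).
Civilian working-age population = 653.37 + 218.91 = 872.28 thousand.
Unemployment rate = 24.58 / 653.37 = 3.76%.
Labor force participation rate = 653.37 / 872.28 = 74.90%.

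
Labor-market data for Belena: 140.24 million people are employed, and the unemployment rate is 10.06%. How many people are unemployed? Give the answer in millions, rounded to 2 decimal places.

Let U be the number unemployed. The labor force is E + U, and U/(E+U) = 0.1006.
So U = 0.1006 × 140.24 / (1 − 0.1006) = 14.1081 / 0.8994 ≈ 15.69 million.

About 15.69 million are unemployed.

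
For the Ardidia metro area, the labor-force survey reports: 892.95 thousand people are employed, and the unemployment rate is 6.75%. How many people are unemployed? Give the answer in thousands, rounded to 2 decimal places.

About 64.64 thousand are unemployed.

Let U be the number unemployed. The labor force is E + U, and U/(E+U) = 0.0675.
So U = 0.0675 × 892.95 / (1 − 0.0675) = 60.2741 / 0.9325 ≈ 64.64 thousand.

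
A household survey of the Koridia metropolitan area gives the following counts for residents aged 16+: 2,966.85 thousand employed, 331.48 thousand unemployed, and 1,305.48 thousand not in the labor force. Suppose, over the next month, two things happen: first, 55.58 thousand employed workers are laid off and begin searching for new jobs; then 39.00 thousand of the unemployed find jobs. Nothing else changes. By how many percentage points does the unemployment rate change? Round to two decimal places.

The unemployment rate changes by +0.50 percentage points.

Initially, labor force = 2,966.85 + 331.48 = 3,298.33 thousand, so u = 331.48/3,298.33 = 10.05%.
After the first change, employed falls and unemployed rises by 55.58; labor force unchanged → E = 2,911.27, U = 387.06, labor force = 3,298.33 thousand.
After the second change, unemployed falls and employed rises by 39.00; labor force unchanged → E = 2,950.27, U = 348.06, labor force = 3,298.33 thousand.
New unemployment rate = 348.06 / 3,298.33 = 10.55%.
Change = 10.55% − 10.05% = +0.50 percentage points.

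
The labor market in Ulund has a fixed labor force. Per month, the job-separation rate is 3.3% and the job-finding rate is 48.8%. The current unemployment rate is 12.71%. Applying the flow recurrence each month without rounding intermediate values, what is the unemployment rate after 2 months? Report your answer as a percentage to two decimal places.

Unemployment rate after two months ≈ 7.80%.

With a fixed labor force, u_{t+1} = u_t + s·(1−u_t) − f·u_t = u_t·(1−s−f) + s.
Here 1−s−f = 0.479 and s = 0.033.
u_1 = 0.127100 × 0.479 + 0.033 = 0.093881.
u_2 = 0.093881 × 0.479 + 0.033 = 0.077969.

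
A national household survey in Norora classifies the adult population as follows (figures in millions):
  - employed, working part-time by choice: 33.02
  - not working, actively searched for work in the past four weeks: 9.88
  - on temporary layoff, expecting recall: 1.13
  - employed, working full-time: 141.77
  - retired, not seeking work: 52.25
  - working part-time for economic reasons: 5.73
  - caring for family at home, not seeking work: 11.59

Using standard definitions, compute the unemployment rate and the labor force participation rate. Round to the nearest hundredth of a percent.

Employed = 33.02 + 141.77 + 5.73 = 180.52 million (anyone who worked, including part-time for economic reasons, counts as employed).
Unemployed = 9.88 + 1.13 = 11.01 million (jobless and actively searching, or on temporary layoff).
Labor force = 180.52 + 11.01 = 191.53 million.
Not in labor force = 52.25 + 11.59 = 63.84 million (those not working and not actively searching are outside the labor force).
Civilian working-age population = 191.53 + 63.84 = 255.37 million.
Unemployment rate = 11.01 / 191.53 = 5.75%.
Labor force participation rate = 191.53 / 255.37 = 75.00%.

Unemployment rate ≈ 5.75%; labor force participation rate ≈ 75.00%.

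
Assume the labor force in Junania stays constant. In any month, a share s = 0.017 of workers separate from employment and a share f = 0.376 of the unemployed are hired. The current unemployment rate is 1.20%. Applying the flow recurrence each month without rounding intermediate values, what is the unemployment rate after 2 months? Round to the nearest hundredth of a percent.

With a fixed labor force, u_{t+1} = u_t + s·(1−u_t) − f·u_t = u_t·(1−s−f) + s.
Here 1−s−f = 0.607 and s = 0.017.
u_1 = 0.012000 × 0.607 + 0.017 = 0.024284.
u_2 = 0.024284 × 0.607 + 0.017 = 0.031740.

Unemployment rate after two months ≈ 3.17%.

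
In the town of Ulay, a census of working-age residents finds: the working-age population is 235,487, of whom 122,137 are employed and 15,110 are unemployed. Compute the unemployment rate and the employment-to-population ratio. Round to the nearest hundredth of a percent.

Labor force = employed + unemployed = 122,137 + 15,110 = 137,247.
Unemployment rate = 15,110 / 137,247 = 11.01%.
Employment-population ratio = 122,137 / 235,487 = 51.87%.

Unemployment rate ≈ 11.01%; employment-population ratio ≈ 51.87%.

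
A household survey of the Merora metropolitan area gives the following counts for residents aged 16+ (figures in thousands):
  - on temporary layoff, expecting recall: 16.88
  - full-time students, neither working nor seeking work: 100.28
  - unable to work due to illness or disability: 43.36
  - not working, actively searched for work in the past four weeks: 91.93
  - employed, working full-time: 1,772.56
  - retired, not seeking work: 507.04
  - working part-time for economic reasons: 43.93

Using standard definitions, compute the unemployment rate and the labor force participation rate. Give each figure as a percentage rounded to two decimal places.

Employed = 1,772.56 + 43.93 = 1,816.49 thousand (anyone who worked, including part-time for economic reasons, counts as employed).
Unemployed = 16.88 + 91.93 = 108.81 thousand (jobless and actively searching, or on temporary layoff).
Labor force = 1,816.49 + 108.81 = 1,925.30 thousand.
Not in labor force = 100.28 + 43.36 + 507.04 = 650.68 thousand (those not working and not actively searching are outside the labor force).
Civilian working-age population = 1,925.30 + 650.68 = 2,575.98 thousand.
Unemployment rate = 108.81 / 1,925.30 = 5.65%.
Labor force participation rate = 1,925.30 / 2,575.98 = 74.74%.

Unemployment rate ≈ 5.65%; labor force participation rate ≈ 74.74%.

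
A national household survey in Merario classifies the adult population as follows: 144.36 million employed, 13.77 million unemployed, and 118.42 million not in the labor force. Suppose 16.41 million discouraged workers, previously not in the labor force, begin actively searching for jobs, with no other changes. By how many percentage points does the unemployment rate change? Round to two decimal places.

The unemployment rate changes by +8.58 percentage points.

Initially, labor force = 144.36 + 13.77 = 158.13 million, so u = 13.77/158.13 = 8.71%.
After the change, unemployed and labor force both rise by 16.41 → E = 144.36, U = 30.18, labor force = 174.54 million.
New unemployment rate = 30.18 / 174.54 = 17.29%.
Change = 17.29% − 8.71% = +8.58 percentage points.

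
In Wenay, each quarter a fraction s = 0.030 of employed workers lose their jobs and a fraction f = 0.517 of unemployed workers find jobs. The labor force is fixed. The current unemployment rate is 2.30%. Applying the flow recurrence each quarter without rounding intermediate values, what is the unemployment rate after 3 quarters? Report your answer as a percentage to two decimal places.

Unemployment rate after three quarters ≈ 5.19%.

With a fixed labor force, u_{t+1} = u_t + s·(1−u_t) − f·u_t = u_t·(1−s−f) + s.
Here 1−s−f = 0.453 and s = 0.030.
u_1 = 0.023000 × 0.453 + 0.030 = 0.040419.
u_2 = 0.040419 × 0.453 + 0.030 = 0.048310.
u_3 = 0.048310 × 0.453 + 0.030 = 0.051884.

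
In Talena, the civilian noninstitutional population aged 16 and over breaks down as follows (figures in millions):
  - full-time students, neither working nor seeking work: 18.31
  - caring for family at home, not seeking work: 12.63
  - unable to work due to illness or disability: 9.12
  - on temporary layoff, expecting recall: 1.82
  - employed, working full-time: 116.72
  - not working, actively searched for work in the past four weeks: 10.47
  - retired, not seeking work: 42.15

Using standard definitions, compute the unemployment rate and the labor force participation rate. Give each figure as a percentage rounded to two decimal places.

Employed = 116.72 million.
Unemployed = 1.82 + 10.47 = 12.29 million (jobless and actively searching, or on temporary layoff).
Labor force = 116.72 + 12.29 = 129.01 million.
Not in labor force = 18.31 + 12.63 + 9.12 + 42.15 = 82.21 million (those not working and not actively searching are outside the labor force).
Civilian working-age population = 129.01 + 82.21 = 211.22 million.
Unemployment rate = 12.29 / 129.01 = 9.53%.
Labor force participation rate = 129.01 / 211.22 = 61.08%.

Unemployment rate ≈ 9.53%; labor force participation rate ≈ 61.08%.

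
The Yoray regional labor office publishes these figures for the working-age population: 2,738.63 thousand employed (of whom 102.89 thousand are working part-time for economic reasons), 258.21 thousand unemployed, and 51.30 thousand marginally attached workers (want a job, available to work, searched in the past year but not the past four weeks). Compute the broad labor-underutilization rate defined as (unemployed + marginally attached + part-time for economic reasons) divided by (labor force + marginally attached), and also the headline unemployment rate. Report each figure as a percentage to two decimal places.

Broad underutilization rate ≈ 13.53%; headline unemployment rate ≈ 8.62%.

Labor force = 2,738.63 + 258.21 = 2,996.84 thousand.
Numerator = 258.21 + 51.30 + 102.89 = 412.40 thousand.
Denominator = 2,996.84 + 51.30 = 3,048.14 thousand.
Broad rate = 412.40 / 3,048.14 = 13.53%.
Headline unemployment rate = 258.21 / 2,996.84 = 8.62%.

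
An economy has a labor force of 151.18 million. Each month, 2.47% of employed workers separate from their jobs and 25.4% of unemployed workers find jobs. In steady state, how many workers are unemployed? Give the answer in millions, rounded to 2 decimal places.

Steady-state unemployment rate u* = s/(s+f) = 2.47/(2.47+25.4) = 0.088626.
Unemployed = u* × labor force = 0.088626 × 151.18 ≈ 13.40 million.

About 13.40 million are unemployed in steady state.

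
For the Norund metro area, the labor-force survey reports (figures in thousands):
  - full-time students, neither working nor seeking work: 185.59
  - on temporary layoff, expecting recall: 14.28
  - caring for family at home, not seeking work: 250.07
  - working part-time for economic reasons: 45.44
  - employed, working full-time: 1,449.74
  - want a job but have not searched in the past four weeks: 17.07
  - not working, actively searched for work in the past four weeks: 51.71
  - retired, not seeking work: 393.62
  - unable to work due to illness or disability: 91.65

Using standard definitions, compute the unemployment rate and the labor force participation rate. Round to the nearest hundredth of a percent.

Unemployment rate ≈ 4.23%; labor force participation rate ≈ 62.47%.

Employed = 45.44 + 1,449.74 = 1,495.18 thousand (anyone who worked, including part-time for economic reasons, counts as employed).
Unemployed = 14.28 + 51.71 = 65.99 thousand (jobless and actively searching, or on temporary layoff).
Labor force = 1,495.18 + 65.99 = 1,561.17 thousand.
Not in labor force = 185.59 + 250.07 + 17.07 + 393.62 + 91.65 = 938.00 thousand (those not working and not actively searching are outside the labor force — including those who want a job but have given up searching).
Civilian working-age population = 1,561.17 + 938.00 = 2,499.17 thousand.
Unemployment rate = 65.99 / 1,561.17 = 4.23%.
Labor force participation rate = 1,561.17 / 2,499.17 = 62.47%.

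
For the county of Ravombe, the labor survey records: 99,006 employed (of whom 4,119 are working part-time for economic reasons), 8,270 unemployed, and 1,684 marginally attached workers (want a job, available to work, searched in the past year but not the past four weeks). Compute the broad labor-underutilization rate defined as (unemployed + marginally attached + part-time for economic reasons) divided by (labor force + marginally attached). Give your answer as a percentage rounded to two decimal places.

Broad underutilization rate ≈ 12.92%.

Labor force = 99,006 + 8,270 = 107,276.
Numerator = 8,270 + 1,684 + 4,119 = 14,073.
Denominator = 107,276 + 1,684 = 108,960.
Broad rate = 14,073 / 108,960 = 12.92%.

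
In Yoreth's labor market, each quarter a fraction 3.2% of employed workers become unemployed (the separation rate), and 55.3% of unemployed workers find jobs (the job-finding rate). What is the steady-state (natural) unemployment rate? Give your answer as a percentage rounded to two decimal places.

At steady state the flows balance: s·E = f·U, so U/(E+U) = s/(s+f).
u* = 3.2 / (3.2 + 55.3) = 3.2 / 58.50 = 5.47%.

Steady-state unemployment rate ≈ 5.47%.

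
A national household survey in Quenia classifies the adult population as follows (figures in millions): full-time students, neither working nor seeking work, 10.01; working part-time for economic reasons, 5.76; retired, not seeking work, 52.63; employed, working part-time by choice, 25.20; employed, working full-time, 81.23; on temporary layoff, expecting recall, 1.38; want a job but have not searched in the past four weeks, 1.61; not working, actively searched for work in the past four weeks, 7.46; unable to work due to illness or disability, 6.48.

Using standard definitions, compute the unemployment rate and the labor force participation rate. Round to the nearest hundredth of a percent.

Unemployment rate ≈ 7.30%; labor force participation rate ≈ 63.12%.

Employed = 5.76 + 25.20 + 81.23 = 112.19 million (anyone who worked, including part-time for economic reasons, counts as employed).
Unemployed = 1.38 + 7.46 = 8.84 million (jobless and actively searching, or on temporary layoff).
Labor force = 112.19 + 8.84 = 121.03 million.
Not in labor force = 10.01 + 52.63 + 1.61 + 6.48 = 70.73 million (those not working and not actively searching are outside the labor force — including those who want a job but have given up searching).
Civilian working-age population = 121.03 + 70.73 = 191.76 million.
Unemployment rate = 8.84 / 121.03 = 7.30%.
Labor force participation rate = 121.03 / 191.76 = 63.12%.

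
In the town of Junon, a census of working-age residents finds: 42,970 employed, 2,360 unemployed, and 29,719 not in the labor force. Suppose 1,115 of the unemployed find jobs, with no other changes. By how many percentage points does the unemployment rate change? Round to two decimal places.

Initially, labor force = 42,970 + 2,360 = 45,330, so u = 2,360/45,330 = 5.21%.
After the change, unemployed falls and employed rises by 1,115; labor force unchanged → E = 44,085, U = 1,245, labor force = 45,330.
New unemployment rate = 1,245 / 45,330 = 2.75%.
Change = 2.75% − 5.21% = −2.46 percentage points.

The unemployment rate changes by −2.46 percentage points.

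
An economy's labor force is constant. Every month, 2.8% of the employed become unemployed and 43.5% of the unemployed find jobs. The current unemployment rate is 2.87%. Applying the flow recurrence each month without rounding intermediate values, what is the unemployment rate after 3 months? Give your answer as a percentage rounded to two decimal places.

Unemployment rate after three months ≈ 5.56%.

With a fixed labor force, u_{t+1} = u_t + s·(1−u_t) − f·u_t = u_t·(1−s−f) + s.
Here 1−s−f = 0.537 and s = 0.028.
u_1 = 0.028700 × 0.537 + 0.028 = 0.043412.
u_2 = 0.043412 × 0.537 + 0.028 = 0.051312.
u_3 = 0.051312 × 0.537 + 0.028 = 0.055555.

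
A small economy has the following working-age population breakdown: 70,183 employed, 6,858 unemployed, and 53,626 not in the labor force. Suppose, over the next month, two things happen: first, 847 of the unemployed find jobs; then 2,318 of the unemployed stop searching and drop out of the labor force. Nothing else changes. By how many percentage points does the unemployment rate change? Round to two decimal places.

Initially, labor force = 70,183 + 6,858 = 77,041, so u = 6,858/77,041 = 8.90%.
After the first change, unemployed falls and employed rises by 847; labor force unchanged → E = 71,030, U = 6,011, labor force = 77,041.
After the second change, unemployed and labor force both fall by 2,318 → E = 71,030, U = 3,693, labor force = 74,723.
New unemployment rate = 3,693 / 74,723 = 4.94%.
Change = 4.94% − 8.90% = −3.96 percentage points.

The unemployment rate changes by −3.96 percentage points.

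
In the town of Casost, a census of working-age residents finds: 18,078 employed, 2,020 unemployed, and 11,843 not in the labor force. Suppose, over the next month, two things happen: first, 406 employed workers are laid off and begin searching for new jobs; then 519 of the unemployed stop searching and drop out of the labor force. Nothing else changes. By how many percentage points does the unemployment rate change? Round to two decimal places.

Initially, labor force = 18,078 + 2,020 = 20,098, so u = 2,020/20,098 = 10.05%.
After the first change, employed falls and unemployed rises by 406; labor force unchanged → E = 17,672, U = 2,426, labor force = 20,098.
After the second change, unemployed and labor force both fall by 519 → E = 17,672, U = 1,907, labor force = 19,579.
New unemployment rate = 1,907 / 19,579 = 9.74%.
Change = 9.74% − 10.05% = −0.31 percentage points.

The unemployment rate changes by −0.31 percentage points.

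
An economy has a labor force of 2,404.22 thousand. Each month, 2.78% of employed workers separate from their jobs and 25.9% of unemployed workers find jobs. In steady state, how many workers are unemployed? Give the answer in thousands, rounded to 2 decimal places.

Steady-state unemployment rate u* = s/(s+f) = 2.78/(2.78+25.9) = 0.096932.
Unemployed = u* × labor force = 0.096932 × 2,404.22 ≈ 233.05 thousand.

About 233.05 thousand are unemployed in steady state.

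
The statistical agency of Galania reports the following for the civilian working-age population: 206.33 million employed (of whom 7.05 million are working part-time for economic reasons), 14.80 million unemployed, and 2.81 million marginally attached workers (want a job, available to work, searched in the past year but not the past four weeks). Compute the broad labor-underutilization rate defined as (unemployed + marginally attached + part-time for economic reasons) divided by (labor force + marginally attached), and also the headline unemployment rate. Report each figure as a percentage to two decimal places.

Broad underutilization rate ≈ 11.01%; headline unemployment rate ≈ 6.69%.

Labor force = 206.33 + 14.80 = 221.13 million.
Numerator = 14.80 + 2.81 + 7.05 = 24.66 million.
Denominator = 221.13 + 2.81 = 223.94 million.
Broad rate = 24.66 / 223.94 = 11.01%.
Headline unemployment rate = 14.80 / 221.13 = 6.69%.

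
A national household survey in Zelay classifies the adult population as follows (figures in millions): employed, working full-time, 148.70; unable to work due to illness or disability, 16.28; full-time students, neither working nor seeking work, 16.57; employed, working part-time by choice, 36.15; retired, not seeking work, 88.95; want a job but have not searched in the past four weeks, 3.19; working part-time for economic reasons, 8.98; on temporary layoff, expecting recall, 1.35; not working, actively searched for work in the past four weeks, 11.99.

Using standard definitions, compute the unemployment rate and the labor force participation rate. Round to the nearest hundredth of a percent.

Employed = 148.70 + 36.15 + 8.98 = 193.83 million (anyone who worked, including part-time for economic reasons, counts as employed).
Unemployed = 1.35 + 11.99 = 13.34 million (jobless and actively searching, or on temporary layoff).
Labor force = 193.83 + 13.34 = 207.17 million.
Not in labor force = 16.28 + 16.57 + 88.95 + 3.19 = 124.99 million (those not working and not actively searching are outside the labor force — including those who want a job but have given up searching).
Civilian working-age population = 207.17 + 124.99 = 332.16 million.
Unemployment rate = 13.34 / 207.17 = 6.44%.
Labor force participation rate = 207.17 / 332.16 = 62.37%.

Unemployment rate ≈ 6.44%; labor force participation rate ≈ 62.37%.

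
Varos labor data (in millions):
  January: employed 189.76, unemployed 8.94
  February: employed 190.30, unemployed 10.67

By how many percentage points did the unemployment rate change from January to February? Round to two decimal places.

January: labor force = 189.76 + 8.94 = 198.70; u = 8.94/198.70 = 4.50%.
February: labor force = 190.30 + 10.67 = 200.97; u = 10.67/200.97 = 5.31%.
Change = 5.31% − 4.50% = +0.81 pp.

The unemployment rate changed by +0.81 percentage points.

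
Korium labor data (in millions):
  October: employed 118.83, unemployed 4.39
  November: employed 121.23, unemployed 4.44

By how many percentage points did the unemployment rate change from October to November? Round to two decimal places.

October: labor force = 118.83 + 4.39 = 123.22; u = 4.39/123.22 = 3.56%.
November: labor force = 121.23 + 4.44 = 125.67; u = 4.44/125.67 = 3.53%.
Change = 3.53% − 3.56% = −0.03 pp.

The unemployment rate changed by −0.03 percentage points.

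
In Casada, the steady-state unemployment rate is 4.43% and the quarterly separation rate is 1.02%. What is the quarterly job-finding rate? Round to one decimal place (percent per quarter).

Job-finding rate ≈ 22.0% per quarter.

From u* = s/(s+f): f = s·(1−u)/u.
f = 1.02 × (1 − 0.0443) / 0.0443 = 0.9748 / 0.0443 ≈ 22.0% per quarter.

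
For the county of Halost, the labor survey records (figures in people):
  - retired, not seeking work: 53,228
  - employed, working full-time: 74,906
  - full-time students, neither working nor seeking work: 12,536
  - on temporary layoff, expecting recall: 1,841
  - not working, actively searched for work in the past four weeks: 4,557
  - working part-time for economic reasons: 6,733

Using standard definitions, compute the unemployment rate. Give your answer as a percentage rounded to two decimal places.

Employed = 74,906 + 6,733 = 81,639 (anyone who worked, including part-time for economic reasons, counts as employed).
Unemployed = 1,841 + 4,557 = 6,398 (jobless and actively searching, or on temporary layoff).
Labor force = 81,639 + 6,398 = 88,037.
Unemployment rate = 6,398 / 88,037 = 7.27%.

Unemployment rate ≈ 7.27%.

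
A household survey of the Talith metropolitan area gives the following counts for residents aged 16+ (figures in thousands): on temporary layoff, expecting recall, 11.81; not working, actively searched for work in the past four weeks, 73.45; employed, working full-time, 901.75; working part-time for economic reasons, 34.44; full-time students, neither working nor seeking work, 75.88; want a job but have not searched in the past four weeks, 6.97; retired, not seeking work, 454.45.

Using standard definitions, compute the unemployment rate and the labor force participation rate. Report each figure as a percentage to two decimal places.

Employed = 901.75 + 34.44 = 936.19 thousand (anyone who worked, including part-time for economic reasons, counts as employed).
Unemployed = 11.81 + 73.45 = 85.26 thousand (jobless and actively searching, or on temporary layoff).
Labor force = 936.19 + 85.26 = 1,021.45 thousand.
Not in labor force = 75.88 + 6.97 + 454.45 = 537.30 thousand (those not working and not actively searching are outside the labor force — including those who want a job but have given up searching).
Civilian working-age population = 1,021.45 + 537.30 = 1,558.75 thousand.
Unemployment rate = 85.26 / 1,021.45 = 8.35%.
Labor force participation rate = 1,021.45 / 1,558.75 = 65.53%.

Unemployment rate ≈ 8.35%; labor force participation rate ≈ 65.53%.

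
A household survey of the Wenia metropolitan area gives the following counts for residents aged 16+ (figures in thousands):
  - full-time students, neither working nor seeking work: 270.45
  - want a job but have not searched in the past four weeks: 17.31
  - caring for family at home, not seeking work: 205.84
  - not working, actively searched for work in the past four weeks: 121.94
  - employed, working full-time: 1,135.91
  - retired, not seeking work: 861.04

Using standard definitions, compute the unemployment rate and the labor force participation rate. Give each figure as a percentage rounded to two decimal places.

Employed = 1,135.91 thousand.
Unemployed = 121.94 thousand.
Labor force = 1,135.91 + 121.94 = 1,257.85 thousand.
Not in labor force = 270.45 + 17.31 + 205.84 + 861.04 = 1,354.64 thousand (those not working and not actively searching are outside the labor force — including those who want a job but have given up searching).
Civilian working-age population = 1,257.85 + 1,354.64 = 2,612.49 thousand.
Unemployment rate = 121.94 / 1,257.85 = 9.69%.
Labor force participation rate = 1,257.85 / 2,612.49 = 48.15%.

Unemployment rate ≈ 9.69%; labor force participation rate ≈ 48.15%.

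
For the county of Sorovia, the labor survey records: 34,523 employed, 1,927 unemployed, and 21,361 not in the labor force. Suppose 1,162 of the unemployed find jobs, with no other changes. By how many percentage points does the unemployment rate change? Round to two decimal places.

Initially, labor force = 34,523 + 1,927 = 36,450, so u = 1,927/36,450 = 5.29%.
After the change, unemployed falls and employed rises by 1,162; labor force unchanged → E = 35,685, U = 765, labor force = 36,450.
New unemployment rate = 765 / 36,450 = 2.10%.
Change = 2.10% − 5.29% = −3.19 percentage points.

The unemployment rate changes by −3.19 percentage points.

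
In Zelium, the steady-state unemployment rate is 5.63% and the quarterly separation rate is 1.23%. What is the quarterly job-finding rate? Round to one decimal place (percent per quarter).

From u* = s/(s+f): f = s·(1−u)/u.
f = 1.23 × (1 − 0.0563) / 0.0563 = 1.1608 / 0.0563 ≈ 20.6% per quarter.

Job-finding rate ≈ 20.6% per quarter.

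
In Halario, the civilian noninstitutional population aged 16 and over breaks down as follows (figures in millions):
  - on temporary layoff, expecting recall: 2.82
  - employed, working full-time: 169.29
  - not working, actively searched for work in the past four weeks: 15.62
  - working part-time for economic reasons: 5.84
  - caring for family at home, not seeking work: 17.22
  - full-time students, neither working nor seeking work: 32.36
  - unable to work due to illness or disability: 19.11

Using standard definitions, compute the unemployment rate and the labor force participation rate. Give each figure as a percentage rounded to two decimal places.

Employed = 169.29 + 5.84 = 175.13 million (anyone who worked, including part-time for economic reasons, counts as employed).
Unemployed = 2.82 + 15.62 = 18.44 million (jobless and actively searching, or on temporary layoff).
Labor force = 175.13 + 18.44 = 193.57 million.
Not in labor force = 17.22 + 32.36 + 19.11 = 68.69 million (those not working and not actively searching are outside the labor force).
Civilian working-age population = 193.57 + 68.69 = 262.26 million.
Unemployment rate = 18.44 / 193.57 = 9.53%.
Labor force participation rate = 193.57 / 262.26 = 73.81%.

Unemployment rate ≈ 9.53%; labor force participation rate ≈ 73.81%.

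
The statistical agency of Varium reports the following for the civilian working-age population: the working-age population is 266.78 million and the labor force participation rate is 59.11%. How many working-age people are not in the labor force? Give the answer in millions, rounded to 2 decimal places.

Share not in the labor force = 1 − 0.5911 = 0.4089.
Not in labor force = 0.4089 × 266.78 ≈ 109.09 million.

About 109.09 million are not in the labor force.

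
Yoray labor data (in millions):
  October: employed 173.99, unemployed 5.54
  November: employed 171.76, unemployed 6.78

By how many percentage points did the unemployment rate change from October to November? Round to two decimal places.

October: labor force = 173.99 + 5.54 = 179.53; u = 5.54/179.53 = 3.09%.
November: labor force = 171.76 + 6.78 = 178.54; u = 6.78/178.54 = 3.80%.
Change = 3.80% − 3.09% = +0.71 pp.

The unemployment rate changed by +0.71 percentage points.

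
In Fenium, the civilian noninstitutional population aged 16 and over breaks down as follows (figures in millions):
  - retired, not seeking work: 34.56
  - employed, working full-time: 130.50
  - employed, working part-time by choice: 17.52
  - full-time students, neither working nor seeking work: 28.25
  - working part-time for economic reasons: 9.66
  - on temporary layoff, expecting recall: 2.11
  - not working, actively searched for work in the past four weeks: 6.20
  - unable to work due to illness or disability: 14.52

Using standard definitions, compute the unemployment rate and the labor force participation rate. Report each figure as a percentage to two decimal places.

Employed = 130.50 + 17.52 + 9.66 = 157.68 million (anyone who worked, including part-time for economic reasons, counts as employed).
Unemployed = 2.11 + 6.20 = 8.31 million (jobless and actively searching, or on temporary layoff).
Labor force = 157.68 + 8.31 = 165.99 million.
Not in labor force = 34.56 + 28.25 + 14.52 = 77.33 million (those not working and not actively searching are outside the labor force).
Civilian working-age population = 165.99 + 77.33 = 243.32 million.
Unemployment rate = 8.31 / 165.99 = 5.01%.
Labor force participation rate = 165.99 / 243.32 = 68.22%.

Unemployment rate ≈ 5.01%; labor force participation rate ≈ 68.22%.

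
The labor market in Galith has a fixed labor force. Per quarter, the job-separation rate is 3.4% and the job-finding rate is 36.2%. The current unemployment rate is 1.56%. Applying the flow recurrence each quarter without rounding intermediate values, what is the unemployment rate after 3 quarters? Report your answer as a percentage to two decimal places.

With a fixed labor force, u_{t+1} = u_t + s·(1−u_t) − f·u_t = u_t·(1−s−f) + s.
Here 1−s−f = 0.604 and s = 0.034.
u_1 = 0.015600 × 0.604 + 0.034 = 0.043422.
u_2 = 0.043422 × 0.604 + 0.034 = 0.060227.
u_3 = 0.060227 × 0.604 + 0.034 = 0.070377.

Unemployment rate after three quarters ≈ 7.04%.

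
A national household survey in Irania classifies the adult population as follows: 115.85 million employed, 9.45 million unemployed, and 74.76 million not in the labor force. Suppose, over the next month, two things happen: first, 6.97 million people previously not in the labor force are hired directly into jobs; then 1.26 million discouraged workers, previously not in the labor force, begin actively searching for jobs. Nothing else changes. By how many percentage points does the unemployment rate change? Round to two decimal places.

The unemployment rate changes by +0.48 percentage points.

Initially, labor force = 115.85 + 9.45 = 125.30 million, so u = 9.45/125.30 = 7.54%.
After the first change, employed and labor force both rise by 6.97; unemployed unchanged → E = 122.82, U = 9.45, labor force = 132.27 million.
After the second change, unemployed and labor force both rise by 1.26 → E = 122.82, U = 10.71, labor force = 133.53 million.
New unemployment rate = 10.71 / 133.53 = 8.02%.
Change = 8.02% − 7.54% = +0.48 percentage points.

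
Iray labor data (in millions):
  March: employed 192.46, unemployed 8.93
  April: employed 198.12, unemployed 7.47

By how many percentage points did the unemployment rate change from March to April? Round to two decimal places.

March: labor force = 192.46 + 8.93 = 201.39; u = 8.93/201.39 = 4.43%.
April: labor force = 198.12 + 7.47 = 205.59; u = 7.47/205.59 = 3.63%.
Change = 3.63% − 4.43% = −0.80 pp.

The unemployment rate changed by −0.80 percentage points.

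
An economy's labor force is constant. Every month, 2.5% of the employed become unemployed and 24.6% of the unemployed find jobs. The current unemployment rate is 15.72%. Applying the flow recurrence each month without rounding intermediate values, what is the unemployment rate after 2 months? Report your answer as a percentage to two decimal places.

With a fixed labor force, u_{t+1} = u_t + s·(1−u_t) − f·u_t = u_t·(1−s−f) + s.
Here 1−s−f = 0.729 and s = 0.025.
u_1 = 0.157200 × 0.729 + 0.025 = 0.139599.
u_2 = 0.139599 × 0.729 + 0.025 = 0.126768.

Unemployment rate after two months ≈ 12.68%.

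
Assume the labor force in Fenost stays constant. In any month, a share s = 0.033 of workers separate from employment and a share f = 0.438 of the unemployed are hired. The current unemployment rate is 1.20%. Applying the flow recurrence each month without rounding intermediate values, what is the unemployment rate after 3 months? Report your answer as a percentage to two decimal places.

Unemployment rate after three months ≈ 6.15%.

With a fixed labor force, u_{t+1} = u_t + s·(1−u_t) − f·u_t = u_t·(1−s−f) + s.
Here 1−s−f = 0.529 and s = 0.033.
u_1 = 0.012000 × 0.529 + 0.033 = 0.039348.
u_2 = 0.039348 × 0.529 + 0.033 = 0.053815.
u_3 = 0.053815 × 0.529 + 0.033 = 0.061468.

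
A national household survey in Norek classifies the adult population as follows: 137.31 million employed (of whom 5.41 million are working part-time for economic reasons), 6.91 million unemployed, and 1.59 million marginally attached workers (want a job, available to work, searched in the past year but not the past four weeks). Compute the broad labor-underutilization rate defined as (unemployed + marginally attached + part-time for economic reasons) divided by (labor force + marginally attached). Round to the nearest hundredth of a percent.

Broad underutilization rate ≈ 9.54%.

Labor force = 137.31 + 6.91 = 144.22 million.
Numerator = 6.91 + 1.59 + 5.41 = 13.91 million.
Denominator = 144.22 + 1.59 = 145.81 million.
Broad rate = 13.91 / 145.81 = 9.54%.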